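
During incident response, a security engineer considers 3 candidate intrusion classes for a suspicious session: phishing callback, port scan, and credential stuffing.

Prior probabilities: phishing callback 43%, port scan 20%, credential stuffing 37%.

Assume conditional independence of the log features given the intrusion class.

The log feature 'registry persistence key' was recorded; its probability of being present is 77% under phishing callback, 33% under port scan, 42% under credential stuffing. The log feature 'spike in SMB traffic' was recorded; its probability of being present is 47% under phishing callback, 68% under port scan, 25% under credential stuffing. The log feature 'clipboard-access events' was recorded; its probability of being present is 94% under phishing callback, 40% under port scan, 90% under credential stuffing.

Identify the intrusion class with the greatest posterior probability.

For each hypothesis, the unnormalized posterior weight is prior × product of the log feature likelihoods:
  phishing callback: 0.43 × 0.77 × 0.47 × 0.94 = 0.14628
  port scan: 0.20 × 0.33 × 0.68 × 0.40 = 0.017952
  credential stuffing: 0.37 × 0.42 × 0.25 × 0.90 = 0.034965
The unnormalized weights sum to 0.1992.
P(phishing callback | evidence) ≈ 0.14628 / 0.1992 ≈ 0.734
P(port scan | evidence) ≈ 0.017952 / 0.1992 ≈ 0.090
P(credential stuffing | evidence) ≈ 0.034965 / 0.1992 ≈ 0.176
The largest is 0.734, so phishing callback is most probable.

phishing callback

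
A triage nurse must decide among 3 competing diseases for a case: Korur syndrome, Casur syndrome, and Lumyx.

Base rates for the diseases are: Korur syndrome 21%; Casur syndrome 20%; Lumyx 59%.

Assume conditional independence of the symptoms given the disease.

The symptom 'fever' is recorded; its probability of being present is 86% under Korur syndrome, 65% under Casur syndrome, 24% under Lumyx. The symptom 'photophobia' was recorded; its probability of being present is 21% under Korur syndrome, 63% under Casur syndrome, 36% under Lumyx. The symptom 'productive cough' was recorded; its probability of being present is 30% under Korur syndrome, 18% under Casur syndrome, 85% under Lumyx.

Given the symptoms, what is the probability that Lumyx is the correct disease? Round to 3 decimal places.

0.624

By Bayes' rule with conditional independence, the unnormalized weight for each hypothesis is prior × ∏ likelihoods:
  Korur syndrome: 0.21 × 0.86 × 0.21 × 0.30 = 0.011378
  Casur syndrome: 0.20 × 0.65 × 0.63 × 0.18 = 0.014742
  Lumyx: 0.59 × 0.24 × 0.36 × 0.85 = 0.04333
The unnormalized weights sum to 0.069449.
P(Lumyx | evidence) = 0.04333 / 0.069449 ≈ 0.624.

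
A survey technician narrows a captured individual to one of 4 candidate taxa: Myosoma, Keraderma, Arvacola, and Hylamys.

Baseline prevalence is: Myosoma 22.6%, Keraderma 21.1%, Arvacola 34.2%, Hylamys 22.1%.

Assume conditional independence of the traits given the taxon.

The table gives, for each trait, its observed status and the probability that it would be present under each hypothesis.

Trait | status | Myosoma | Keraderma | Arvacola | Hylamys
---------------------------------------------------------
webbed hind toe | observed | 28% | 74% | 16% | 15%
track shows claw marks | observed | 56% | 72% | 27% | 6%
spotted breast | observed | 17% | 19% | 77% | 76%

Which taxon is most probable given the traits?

Keraderma

By Bayes' rule with conditional independence, the unnormalized weight for each hypothesis is prior × ∏ likelihoods:
  Myosoma: 0.226 × 0.28 × 0.56 × 0.17 = 0.0060243
  Keraderma: 0.211 × 0.74 × 0.72 × 0.19 = 0.02136
  Arvacola: 0.342 × 0.16 × 0.27 × 0.77 = 0.011376
  Hylamys: 0.221 × 0.15 × 0.06 × 0.76 = 0.0015116
Marginal likelihood of the evidence = 0.040272.
P(Myosoma | evidence) ≈ 0.0060243 / 0.040272 ≈ 0.150
P(Keraderma | evidence) ≈ 0.02136 / 0.040272 ≈ 0.530
P(Arvacola | evidence) ≈ 0.011376 / 0.040272 ≈ 0.282
P(Hylamys | evidence) ≈ 0.0015116 / 0.040272 ≈ 0.038
The largest is 0.530, so Keraderma is most probable.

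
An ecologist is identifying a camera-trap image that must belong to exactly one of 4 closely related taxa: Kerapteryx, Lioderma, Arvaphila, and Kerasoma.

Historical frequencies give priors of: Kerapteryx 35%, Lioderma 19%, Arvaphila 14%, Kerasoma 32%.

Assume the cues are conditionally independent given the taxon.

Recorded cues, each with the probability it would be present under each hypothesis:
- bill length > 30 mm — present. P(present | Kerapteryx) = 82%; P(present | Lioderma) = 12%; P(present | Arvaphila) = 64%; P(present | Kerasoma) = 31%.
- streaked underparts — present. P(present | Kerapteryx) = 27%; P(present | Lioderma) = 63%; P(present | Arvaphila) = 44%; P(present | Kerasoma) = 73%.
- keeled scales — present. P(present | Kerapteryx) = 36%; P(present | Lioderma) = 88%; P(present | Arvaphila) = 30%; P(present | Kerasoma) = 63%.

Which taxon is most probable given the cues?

Kerasoma

By Bayes' rule with conditional independence, the unnormalized weight for each hypothesis is prior × ∏ likelihoods:
  Kerapteryx: 0.35 × 0.82 × 0.27 × 0.36 = 0.027896
  Lioderma: 0.19 × 0.12 × 0.63 × 0.88 = 0.01264
  Arvaphila: 0.14 × 0.64 × 0.44 × 0.30 = 0.011827
  Kerasoma: 0.32 × 0.31 × 0.73 × 0.63 = 0.045622
Normalizing constant Z = 0.027896 + 0.01264 + 0.011827 + 0.045622 = 0.097986.
P(Kerapteryx | evidence) ≈ 0.027896 / 0.097986 ≈ 0.285
P(Lioderma | evidence) ≈ 0.01264 / 0.097986 ≈ 0.129
P(Arvaphila | evidence) ≈ 0.011827 / 0.097986 ≈ 0.121
P(Kerasoma | evidence) ≈ 0.045622 / 0.097986 ≈ 0.466
The largest is 0.466, so Kerasoma is most probable.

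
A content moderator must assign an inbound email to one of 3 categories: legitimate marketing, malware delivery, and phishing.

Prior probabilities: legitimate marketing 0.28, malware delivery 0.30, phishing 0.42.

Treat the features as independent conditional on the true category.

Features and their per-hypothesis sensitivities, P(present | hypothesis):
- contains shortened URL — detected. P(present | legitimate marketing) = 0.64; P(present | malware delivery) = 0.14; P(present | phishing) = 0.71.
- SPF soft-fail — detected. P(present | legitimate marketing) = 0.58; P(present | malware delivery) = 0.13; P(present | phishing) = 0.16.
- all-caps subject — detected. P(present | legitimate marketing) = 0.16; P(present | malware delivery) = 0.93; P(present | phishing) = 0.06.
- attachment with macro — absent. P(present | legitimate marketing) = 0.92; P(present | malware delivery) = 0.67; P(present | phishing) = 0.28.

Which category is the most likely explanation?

By Bayes' rule with conditional independence, the unnormalized weight for each hypothesis is prior × ∏ likelihoods (using 1 − P(present | H) for each absent feature):
  legitimate marketing: 0.28 × 0.64 × 0.58 × 0.16 × (1 − 0.92) = 0.0013304
  malware delivery: 0.30 × 0.14 × 0.13 × 0.93 × (1 − 0.67) = 0.0016757
  phishing: 0.42 × 0.71 × 0.16 × 0.06 × (1 − 0.28) = 0.0020612
The unnormalized weights sum to 0.0050672.
P(legitimate marketing | evidence) ≈ 0.0013304 / 0.0050672 ≈ 0.263
P(malware delivery | evidence) ≈ 0.0016757 / 0.0050672 ≈ 0.331
P(phishing | evidence) ≈ 0.0020612 / 0.0050672 ≈ 0.407
The largest is 0.407, so phishing is most probable.

phishing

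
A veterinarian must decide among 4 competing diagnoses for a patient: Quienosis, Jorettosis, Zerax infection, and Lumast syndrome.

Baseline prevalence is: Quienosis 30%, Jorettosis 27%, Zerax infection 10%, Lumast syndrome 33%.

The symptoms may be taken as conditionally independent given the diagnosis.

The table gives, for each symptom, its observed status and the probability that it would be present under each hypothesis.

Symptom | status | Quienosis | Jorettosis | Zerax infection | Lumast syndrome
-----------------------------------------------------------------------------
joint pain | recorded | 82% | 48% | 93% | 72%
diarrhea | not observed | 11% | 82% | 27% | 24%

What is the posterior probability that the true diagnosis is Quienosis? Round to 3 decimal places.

For each hypothesis, the unnormalized posterior weight is prior × product of the symptom likelihoods (using 1 − P(present | H) for each absent symptom):
  Quienosis: 0.30 × 0.82 × (1 − 0.11) = 0.21894
  Jorettosis: 0.27 × 0.48 × (1 − 0.82) = 0.023328
  Zerax infection: 0.10 × 0.93 × (1 − 0.27) = 0.06789
  Lumast syndrome: 0.33 × 0.72 × (1 − 0.24) = 0.18058
The unnormalized weights sum to 0.49073.
P(Quienosis | evidence) = 0.21894 / 0.49073 ≈ 0.446.

0.446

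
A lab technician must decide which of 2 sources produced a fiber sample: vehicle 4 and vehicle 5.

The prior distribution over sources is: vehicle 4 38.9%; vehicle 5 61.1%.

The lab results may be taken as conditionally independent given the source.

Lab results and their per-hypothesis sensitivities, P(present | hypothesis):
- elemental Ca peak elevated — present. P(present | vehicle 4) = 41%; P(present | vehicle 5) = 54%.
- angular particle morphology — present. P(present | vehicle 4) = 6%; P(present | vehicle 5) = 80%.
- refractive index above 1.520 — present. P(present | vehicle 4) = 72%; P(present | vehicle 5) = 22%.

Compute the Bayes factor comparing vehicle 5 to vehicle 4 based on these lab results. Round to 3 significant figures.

Take the product of per-lab result likelihoods under each hypothesis, then divide.
  vehicle 5: 0.54 × 0.80 × 0.22 = 0.09504
  vehicle 4: 0.41 × 0.06 × 0.72 = 0.017712
Bayes factor = 0.09504 / 0.017712 ≈ 5.37

5.37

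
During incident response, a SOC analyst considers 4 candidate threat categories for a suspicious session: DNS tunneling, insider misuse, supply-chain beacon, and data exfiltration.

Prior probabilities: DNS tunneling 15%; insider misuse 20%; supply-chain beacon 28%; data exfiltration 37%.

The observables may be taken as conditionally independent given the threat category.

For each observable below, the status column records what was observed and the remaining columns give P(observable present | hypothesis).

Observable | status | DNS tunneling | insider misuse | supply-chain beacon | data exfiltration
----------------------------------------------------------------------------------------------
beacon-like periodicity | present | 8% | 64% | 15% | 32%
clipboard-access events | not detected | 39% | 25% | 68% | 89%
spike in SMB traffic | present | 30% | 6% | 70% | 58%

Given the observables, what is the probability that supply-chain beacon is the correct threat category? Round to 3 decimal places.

By Bayes' rule with conditional independence, the unnormalized weight for each hypothesis is prior × ∏ likelihoods (using 1 − P(present | H) for each absent observable):
  DNS tunneling: 0.15 × 0.08 × (1 − 0.39) × 0.30 = 0.002196
  insider misuse: 0.20 × 0.64 × (1 − 0.25) × 0.06 = 0.00576
  supply-chain beacon: 0.28 × 0.15 × (1 − 0.68) × 0.70 = 0.009408
  data exfiltration: 0.37 × 0.32 × (1 − 0.89) × 0.58 = 0.0075539
The unnormalized weights sum to 0.024918.
P(supply-chain beacon | evidence) = 0.009408 / 0.024918 ≈ 0.378.

0.378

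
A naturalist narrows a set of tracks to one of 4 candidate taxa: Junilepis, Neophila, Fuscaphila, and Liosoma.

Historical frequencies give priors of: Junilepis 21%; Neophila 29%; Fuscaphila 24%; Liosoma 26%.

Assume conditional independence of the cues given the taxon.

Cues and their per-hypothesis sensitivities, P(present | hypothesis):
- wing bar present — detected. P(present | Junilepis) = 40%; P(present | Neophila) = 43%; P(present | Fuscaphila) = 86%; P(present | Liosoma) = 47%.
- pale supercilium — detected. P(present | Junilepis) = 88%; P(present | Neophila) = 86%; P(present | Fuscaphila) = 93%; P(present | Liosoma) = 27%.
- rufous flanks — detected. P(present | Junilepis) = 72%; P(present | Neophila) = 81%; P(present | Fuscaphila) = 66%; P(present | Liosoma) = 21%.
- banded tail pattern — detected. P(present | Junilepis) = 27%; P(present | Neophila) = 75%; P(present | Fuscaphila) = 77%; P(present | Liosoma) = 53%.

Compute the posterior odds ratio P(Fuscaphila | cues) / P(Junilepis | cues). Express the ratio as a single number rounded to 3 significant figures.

6.79

The normalizing constant cancels in an odds ratio, so compute prior × likelihood for the two hypotheses only:
  Fuscaphila: 0.24 × 0.86 × 0.93 × 0.66 × 0.77 = 0.09755
  Junilepis: 0.21 × 0.40 × 0.88 × 0.72 × 0.27 = 0.01437
Posterior odds = 0.09755 / 0.01437 ≈ 6.79.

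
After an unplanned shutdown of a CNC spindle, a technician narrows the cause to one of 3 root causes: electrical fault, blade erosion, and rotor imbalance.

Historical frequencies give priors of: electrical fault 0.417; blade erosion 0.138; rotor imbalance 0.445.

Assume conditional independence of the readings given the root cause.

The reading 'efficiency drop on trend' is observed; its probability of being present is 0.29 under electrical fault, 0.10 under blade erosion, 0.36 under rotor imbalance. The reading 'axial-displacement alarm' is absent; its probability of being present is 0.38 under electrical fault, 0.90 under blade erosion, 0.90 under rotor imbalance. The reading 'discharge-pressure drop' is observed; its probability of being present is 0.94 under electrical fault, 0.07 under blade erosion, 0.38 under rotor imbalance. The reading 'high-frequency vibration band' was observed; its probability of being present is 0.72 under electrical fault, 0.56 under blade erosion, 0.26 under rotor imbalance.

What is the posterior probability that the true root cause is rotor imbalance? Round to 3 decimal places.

For each hypothesis, the unnormalized posterior weight is prior × product of the reading likelihoods (using 1 − P(present | H) for each absent reading):
  electrical fault: 0.417 × 0.29 × (1 − 0.38) × 0.94 × 0.72 = 0.050744
  blade erosion: 0.138 × 0.10 × (1 − 0.90) × 0.07 × 0.56 = 5.4096e-05
  rotor imbalance: 0.445 × 0.36 × (1 − 0.90) × 0.38 × 0.26 = 0.0015828
The unnormalized weights sum to 0.052381.
P(rotor imbalance | evidence) = 0.0015828 / 0.052381 ≈ 0.030.

0.030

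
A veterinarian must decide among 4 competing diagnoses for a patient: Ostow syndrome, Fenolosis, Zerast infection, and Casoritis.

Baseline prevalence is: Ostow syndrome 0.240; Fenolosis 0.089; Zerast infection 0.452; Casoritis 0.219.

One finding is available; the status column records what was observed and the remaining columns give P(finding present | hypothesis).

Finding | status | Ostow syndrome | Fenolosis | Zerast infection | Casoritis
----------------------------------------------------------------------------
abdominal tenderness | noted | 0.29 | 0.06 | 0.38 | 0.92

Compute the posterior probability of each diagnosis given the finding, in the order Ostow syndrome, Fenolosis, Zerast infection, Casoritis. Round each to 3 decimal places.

0.155, 0.012, 0.383, 0.450

By Bayes' rule, the unnormalized weight for each hypothesis is prior × likelihood:
  Ostow syndrome: 0.240 × 0.29 = 0.0696
  Fenolosis: 0.089 × 0.06 = 0.00534
  Zerast infection: 0.452 × 0.38 = 0.17176
  Casoritis: 0.219 × 0.92 = 0.20148
Normalizing constant Z = 0.0696 + 0.00534 + 0.17176 + 0.20148 = 0.44818.
P(Ostow syndrome | evidence) = 0.0696 / 0.44818 ≈ 0.155
P(Fenolosis | evidence) = 0.00534 / 0.44818 ≈ 0.012
P(Zerast infection | evidence) = 0.17176 / 0.44818 ≈ 0.383
P(Casoritis | evidence) = 0.20148 / 0.44818 ≈ 0.450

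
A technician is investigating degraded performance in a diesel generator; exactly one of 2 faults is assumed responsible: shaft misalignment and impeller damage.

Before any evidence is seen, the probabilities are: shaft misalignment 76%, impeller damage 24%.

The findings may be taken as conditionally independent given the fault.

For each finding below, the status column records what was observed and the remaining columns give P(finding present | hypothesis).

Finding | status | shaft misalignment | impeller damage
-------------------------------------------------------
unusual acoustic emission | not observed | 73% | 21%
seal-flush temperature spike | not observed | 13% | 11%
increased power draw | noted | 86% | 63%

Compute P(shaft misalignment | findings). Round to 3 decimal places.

0.591

For each hypothesis, the unnormalized posterior weight is prior × product of the finding likelihoods (using 1 − P(present | H) for each absent finding):
  shaft misalignment: 0.76 × (1 − 0.73) × (1 − 0.13) × 0.86 = 0.15353
  impeller damage: 0.24 × (1 − 0.21) × (1 − 0.11) × 0.63 = 0.10631
Normalizing constant Z = 0.15353 + 0.10631 = 0.25984.
P(shaft misalignment | evidence) = 0.15353 / 0.25984 ≈ 0.591.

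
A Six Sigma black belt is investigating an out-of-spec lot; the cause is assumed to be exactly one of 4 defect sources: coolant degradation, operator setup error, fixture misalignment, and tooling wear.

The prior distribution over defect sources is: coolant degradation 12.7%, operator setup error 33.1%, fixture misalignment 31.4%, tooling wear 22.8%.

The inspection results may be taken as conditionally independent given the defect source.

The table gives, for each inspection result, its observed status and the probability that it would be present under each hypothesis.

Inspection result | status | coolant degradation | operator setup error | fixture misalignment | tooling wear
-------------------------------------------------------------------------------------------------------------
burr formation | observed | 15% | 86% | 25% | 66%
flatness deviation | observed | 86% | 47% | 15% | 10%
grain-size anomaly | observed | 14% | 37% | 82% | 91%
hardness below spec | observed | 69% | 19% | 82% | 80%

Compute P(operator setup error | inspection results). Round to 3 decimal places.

For each hypothesis, the unnormalized posterior weight is prior × product of the inspection result likelihoods:
  coolant degradation: 0.127 × 0.15 × 0.86 × 0.14 × 0.69 = 0.0015826
  operator setup error: 0.331 × 0.86 × 0.47 × 0.37 × 0.19 = 0.0094055
  fixture misalignment: 0.314 × 0.25 × 0.15 × 0.82 × 0.82 = 0.0079175
  tooling wear: 0.228 × 0.66 × 0.10 × 0.91 × 0.80 = 0.010955
Marginal likelihood of the evidence = 0.029861.
P(operator setup error | evidence) = 0.0094055 / 0.029861 ≈ 0.315.

0.315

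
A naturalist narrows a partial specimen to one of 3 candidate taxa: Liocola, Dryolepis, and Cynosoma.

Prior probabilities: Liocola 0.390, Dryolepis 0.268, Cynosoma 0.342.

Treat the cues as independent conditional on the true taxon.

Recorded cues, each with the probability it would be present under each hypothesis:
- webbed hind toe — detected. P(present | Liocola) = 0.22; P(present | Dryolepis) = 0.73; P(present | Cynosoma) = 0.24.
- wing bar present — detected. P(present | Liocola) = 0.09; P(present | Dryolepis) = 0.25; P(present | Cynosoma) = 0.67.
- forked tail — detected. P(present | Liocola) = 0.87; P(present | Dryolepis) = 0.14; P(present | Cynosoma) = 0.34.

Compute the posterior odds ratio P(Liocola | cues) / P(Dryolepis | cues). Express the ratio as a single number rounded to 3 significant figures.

Unnormalized posterior weight (prior times the cue likelihoods) for each of the two hypotheses:
  Liocola: 0.390 × 0.22 × 0.09 × 0.87 = 0.0067181
  Dryolepis: 0.268 × 0.73 × 0.25 × 0.14 = 0.0068474
Odds(Liocola : Dryolepis) = 0.0067181 / 0.0068474 ≈ 0.981.

0.981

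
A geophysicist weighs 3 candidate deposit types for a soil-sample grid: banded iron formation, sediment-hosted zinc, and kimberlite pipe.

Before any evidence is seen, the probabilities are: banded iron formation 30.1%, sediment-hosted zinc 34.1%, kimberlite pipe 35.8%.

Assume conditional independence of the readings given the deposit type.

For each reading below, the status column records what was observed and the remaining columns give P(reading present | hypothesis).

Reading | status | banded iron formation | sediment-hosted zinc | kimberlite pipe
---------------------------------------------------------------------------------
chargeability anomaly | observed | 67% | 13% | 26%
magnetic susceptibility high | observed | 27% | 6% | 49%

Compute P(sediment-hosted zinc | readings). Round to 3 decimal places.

0.026

By Bayes' rule with conditional independence, the unnormalized weight for each hypothesis is prior × ∏ likelihoods:
  banded iron formation: 0.301 × 0.67 × 0.27 = 0.054451
  sediment-hosted zinc: 0.341 × 0.13 × 0.06 = 0.0026598
  kimberlite pipe: 0.358 × 0.26 × 0.49 = 0.045609
Normalizing constant Z = 0.054451 + 0.0026598 + 0.045609 = 0.10272.
P(sediment-hosted zinc | evidence) = 0.0026598 / 0.10272 ≈ 0.026.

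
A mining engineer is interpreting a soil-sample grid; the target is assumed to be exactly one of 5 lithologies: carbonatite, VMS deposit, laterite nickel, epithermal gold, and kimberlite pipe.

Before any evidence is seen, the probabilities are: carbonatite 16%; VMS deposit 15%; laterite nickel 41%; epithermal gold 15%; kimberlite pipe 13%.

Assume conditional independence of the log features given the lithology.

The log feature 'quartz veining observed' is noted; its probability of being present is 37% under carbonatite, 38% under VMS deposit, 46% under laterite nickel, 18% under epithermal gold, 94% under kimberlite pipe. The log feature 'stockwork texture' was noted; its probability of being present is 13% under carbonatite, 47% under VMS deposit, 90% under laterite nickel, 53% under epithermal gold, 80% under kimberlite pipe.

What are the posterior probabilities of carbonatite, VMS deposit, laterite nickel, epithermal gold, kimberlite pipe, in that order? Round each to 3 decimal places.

0.024, 0.085, 0.537, 0.045, 0.309

Multiply each prior by the joint likelihood of the log feature pattern:
  carbonatite: 0.16 × 0.37 × 0.13 = 0.007696
  VMS deposit: 0.15 × 0.38 × 0.47 = 0.02679
  laterite nickel: 0.41 × 0.46 × 0.90 = 0.16974
  epithermal gold: 0.15 × 0.18 × 0.53 = 0.01431
  kimberlite pipe: 0.13 × 0.94 × 0.80 = 0.09776
Marginal likelihood of the evidence = 0.3163.
P(carbonatite | evidence) = 0.007696 / 0.3163 ≈ 0.024
P(VMS deposit | evidence) = 0.02679 / 0.3163 ≈ 0.085
P(laterite nickel | evidence) = 0.16974 / 0.3163 ≈ 0.537
P(epithermal gold | evidence) = 0.01431 / 0.3163 ≈ 0.045
P(kimberlite pipe | evidence) = 0.09776 / 0.3163 ≈ 0.309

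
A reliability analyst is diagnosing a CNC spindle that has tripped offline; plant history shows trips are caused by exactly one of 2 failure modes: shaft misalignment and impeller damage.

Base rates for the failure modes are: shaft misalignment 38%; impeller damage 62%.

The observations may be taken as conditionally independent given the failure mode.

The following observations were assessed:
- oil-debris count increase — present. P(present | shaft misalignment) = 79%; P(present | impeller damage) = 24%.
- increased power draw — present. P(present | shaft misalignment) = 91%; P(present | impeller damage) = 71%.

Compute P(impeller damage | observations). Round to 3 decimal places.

Multiply each prior by the joint likelihood of the evidence pattern:
  shaft misalignment: 0.38 × 0.79 × 0.91 = 0.27318
  impeller damage: 0.62 × 0.24 × 0.71 = 0.10565
Marginal likelihood of the evidence = 0.37883.
P(impeller damage | evidence) = 0.10565 / 0.37883 ≈ 0.279.

0.279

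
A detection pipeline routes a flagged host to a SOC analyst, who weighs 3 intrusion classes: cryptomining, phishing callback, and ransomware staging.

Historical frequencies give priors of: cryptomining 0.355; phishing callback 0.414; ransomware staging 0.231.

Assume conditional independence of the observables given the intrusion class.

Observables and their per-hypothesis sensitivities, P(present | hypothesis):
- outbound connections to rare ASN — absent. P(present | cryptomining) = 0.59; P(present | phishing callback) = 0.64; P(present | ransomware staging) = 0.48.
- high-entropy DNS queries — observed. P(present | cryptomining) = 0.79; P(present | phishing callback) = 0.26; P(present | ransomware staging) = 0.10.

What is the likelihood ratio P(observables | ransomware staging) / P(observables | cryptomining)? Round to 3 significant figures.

The Bayes factor is the ratio of the joint likelihoods of the observable pattern under the two hypotheses (using 1 − P(present | H) for each absent observable).
  ransomware staging: (1 − 0.48) × 0.10 = 0.052
  cryptomining: (1 − 0.59) × 0.79 = 0.3239
Bayes factor = 0.052 / 0.3239 ≈ 0.161

0.161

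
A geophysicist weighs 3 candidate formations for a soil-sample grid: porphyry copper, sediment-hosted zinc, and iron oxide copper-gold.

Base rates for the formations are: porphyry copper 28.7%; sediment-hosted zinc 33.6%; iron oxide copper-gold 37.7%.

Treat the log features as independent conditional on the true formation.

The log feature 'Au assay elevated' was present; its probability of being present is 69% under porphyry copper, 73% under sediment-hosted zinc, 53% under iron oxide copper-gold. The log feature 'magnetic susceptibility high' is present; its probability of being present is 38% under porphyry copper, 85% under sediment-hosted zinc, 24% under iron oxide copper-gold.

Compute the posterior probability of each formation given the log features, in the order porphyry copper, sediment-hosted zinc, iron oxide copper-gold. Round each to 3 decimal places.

0.227, 0.629, 0.145

For each hypothesis, the unnormalized posterior weight is prior × product of the log feature likelihoods:
  porphyry copper: 0.287 × 0.69 × 0.38 = 0.075251
  sediment-hosted zinc: 0.336 × 0.73 × 0.85 = 0.20849
  iron oxide copper-gold: 0.377 × 0.53 × 0.24 = 0.047954
Normalizing constant Z = 0.075251 + 0.20849 + 0.047954 = 0.33169.
P(porphyry copper | evidence) = 0.075251 / 0.33169 ≈ 0.227
P(sediment-hosted zinc | evidence) = 0.20849 / 0.33169 ≈ 0.629
P(iron oxide copper-gold | evidence) = 0.047954 / 0.33169 ≈ 0.145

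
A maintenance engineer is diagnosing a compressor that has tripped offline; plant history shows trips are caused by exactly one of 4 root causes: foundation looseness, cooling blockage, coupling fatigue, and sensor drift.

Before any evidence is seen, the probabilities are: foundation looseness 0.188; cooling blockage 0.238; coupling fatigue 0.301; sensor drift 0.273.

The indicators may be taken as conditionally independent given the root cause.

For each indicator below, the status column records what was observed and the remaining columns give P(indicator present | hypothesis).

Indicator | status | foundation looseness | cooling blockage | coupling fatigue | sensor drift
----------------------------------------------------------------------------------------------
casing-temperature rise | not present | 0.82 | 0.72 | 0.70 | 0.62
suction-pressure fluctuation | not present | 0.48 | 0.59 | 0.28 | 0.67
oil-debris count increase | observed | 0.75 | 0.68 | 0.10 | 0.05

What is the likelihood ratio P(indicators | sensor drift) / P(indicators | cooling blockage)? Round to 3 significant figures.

0.0803

The Bayes factor is the ratio of the joint likelihoods of the indicator pattern under the two hypotheses (using 1 − P(present | H) for each absent indicator).
  sensor drift: (1 − 0.62) × (1 − 0.67) × 0.05 = 0.00627
  cooling blockage: (1 − 0.72) × (1 − 0.59) × 0.68 = 0.078064
Bayes factor = 0.00627 / 0.078064 ≈ 0.0803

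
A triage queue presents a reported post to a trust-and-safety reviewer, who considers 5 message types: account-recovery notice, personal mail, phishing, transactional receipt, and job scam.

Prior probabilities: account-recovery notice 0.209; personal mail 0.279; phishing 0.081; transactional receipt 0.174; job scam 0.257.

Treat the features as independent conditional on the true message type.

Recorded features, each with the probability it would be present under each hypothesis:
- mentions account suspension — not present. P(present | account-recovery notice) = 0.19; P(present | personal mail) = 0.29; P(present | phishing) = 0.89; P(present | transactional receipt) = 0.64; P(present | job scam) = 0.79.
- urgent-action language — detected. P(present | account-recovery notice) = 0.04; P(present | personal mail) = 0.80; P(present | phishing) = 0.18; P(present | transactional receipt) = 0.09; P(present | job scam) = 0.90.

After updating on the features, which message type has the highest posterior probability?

For each hypothesis, the unnormalized posterior weight is prior × product of the feature likelihoods (using 1 − P(present | H) for each absent feature):
  account-recovery notice: 0.209 × (1 − 0.19) × 0.04 = 0.0067716
  personal mail: 0.279 × (1 − 0.29) × 0.80 = 0.15847
  phishing: 0.081 × (1 − 0.89) × 0.18 = 0.0016038
  transactional receipt: 0.174 × (1 − 0.64) × 0.09 = 0.0056376
  job scam: 0.257 × (1 − 0.79) × 0.90 = 0.048573
Marginal likelihood of the evidence = 0.22106.
P(account-recovery notice | evidence) ≈ 0.0067716 / 0.22106 ≈ 0.031
P(personal mail | evidence) ≈ 0.15847 / 0.22106 ≈ 0.717
P(phishing | evidence) ≈ 0.0016038 / 0.22106 ≈ 0.007
P(transactional receipt | evidence) ≈ 0.0056376 / 0.22106 ≈ 0.026
P(job scam | evidence) ≈ 0.048573 / 0.22106 ≈ 0.220
The largest is 0.717, so personal mail is most probable.

personal mail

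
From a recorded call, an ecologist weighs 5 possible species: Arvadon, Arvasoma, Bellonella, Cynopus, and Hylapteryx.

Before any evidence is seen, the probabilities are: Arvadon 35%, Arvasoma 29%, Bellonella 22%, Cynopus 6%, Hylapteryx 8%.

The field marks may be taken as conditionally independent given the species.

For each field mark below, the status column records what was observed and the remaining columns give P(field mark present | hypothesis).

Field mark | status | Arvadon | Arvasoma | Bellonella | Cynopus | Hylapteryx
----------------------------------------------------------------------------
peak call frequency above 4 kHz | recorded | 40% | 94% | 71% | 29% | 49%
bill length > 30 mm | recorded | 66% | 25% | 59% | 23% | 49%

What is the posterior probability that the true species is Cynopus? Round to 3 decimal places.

For each hypothesis, the unnormalized posterior weight is prior × product of the field mark likelihoods:
  Arvadon: 0.35 × 0.40 × 0.66 = 0.0924
  Arvasoma: 0.29 × 0.94 × 0.25 = 0.06815
  Bellonella: 0.22 × 0.71 × 0.59 = 0.092158
  Cynopus: 0.06 × 0.29 × 0.23 = 0.004002
  Hylapteryx: 0.08 × 0.49 × 0.49 = 0.019208
Normalizing constant Z = 0.0924 + 0.06815 + 0.092158 + 0.004002 + 0.019208 = 0.27592.
P(Cynopus | evidence) = 0.004002 / 0.27592 ≈ 0.015.

0.015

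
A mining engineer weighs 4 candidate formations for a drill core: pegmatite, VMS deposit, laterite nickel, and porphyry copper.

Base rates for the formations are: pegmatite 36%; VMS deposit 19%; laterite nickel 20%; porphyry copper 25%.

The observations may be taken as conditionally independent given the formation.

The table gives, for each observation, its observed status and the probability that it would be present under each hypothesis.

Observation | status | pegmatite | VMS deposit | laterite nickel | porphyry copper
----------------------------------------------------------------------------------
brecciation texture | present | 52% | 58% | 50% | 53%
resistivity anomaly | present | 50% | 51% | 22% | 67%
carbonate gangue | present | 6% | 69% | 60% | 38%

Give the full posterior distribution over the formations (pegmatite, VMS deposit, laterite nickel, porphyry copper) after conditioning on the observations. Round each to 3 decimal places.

0.061, 0.425, 0.145, 0.369

Multiply each prior by the joint likelihood of the evidence pattern:
  pegmatite: 0.36 × 0.52 × 0.50 × 0.06 = 0.005616
  VMS deposit: 0.19 × 0.58 × 0.51 × 0.69 = 0.038779
  laterite nickel: 0.20 × 0.50 × 0.22 × 0.60 = 0.0132
  porphyry copper: 0.25 × 0.53 × 0.67 × 0.38 = 0.033735
Marginal likelihood of the evidence = 0.09133.
P(pegmatite | evidence) = 0.005616 / 0.09133 ≈ 0.061
P(VMS deposit | evidence) = 0.038779 / 0.09133 ≈ 0.425
P(laterite nickel | evidence) = 0.0132 / 0.09133 ≈ 0.145
P(porphyry copper | evidence) = 0.033735 / 0.09133 ≈ 0.369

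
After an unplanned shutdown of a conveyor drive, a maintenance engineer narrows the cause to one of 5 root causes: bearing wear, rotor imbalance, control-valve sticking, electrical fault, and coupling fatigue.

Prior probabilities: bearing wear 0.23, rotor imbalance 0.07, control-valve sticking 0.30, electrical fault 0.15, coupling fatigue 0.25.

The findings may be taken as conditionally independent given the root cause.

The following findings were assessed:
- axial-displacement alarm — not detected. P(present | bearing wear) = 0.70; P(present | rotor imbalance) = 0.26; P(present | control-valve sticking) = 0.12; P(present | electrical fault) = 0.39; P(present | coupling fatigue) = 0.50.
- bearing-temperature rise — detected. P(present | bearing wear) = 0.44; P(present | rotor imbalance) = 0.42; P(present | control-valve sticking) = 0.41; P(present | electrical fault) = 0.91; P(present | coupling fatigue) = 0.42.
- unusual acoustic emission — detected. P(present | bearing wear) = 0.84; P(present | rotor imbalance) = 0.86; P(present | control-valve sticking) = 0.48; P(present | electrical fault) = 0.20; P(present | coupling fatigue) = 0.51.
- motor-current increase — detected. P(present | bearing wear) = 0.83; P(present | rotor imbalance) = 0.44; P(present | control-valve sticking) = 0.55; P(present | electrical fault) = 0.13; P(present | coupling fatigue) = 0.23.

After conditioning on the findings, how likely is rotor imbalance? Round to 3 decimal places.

Multiply each prior by the joint likelihood of the evidence pattern (using 1 − P(present | H) for each absent finding):
  bearing wear: 0.23 × (1 − 0.70) × 0.44 × 0.84 × 0.83 = 0.021167
  rotor imbalance: 0.07 × (1 − 0.26) × 0.42 × 0.86 × 0.44 = 0.0082325
  control-valve sticking: 0.30 × (1 − 0.12) × 0.41 × 0.48 × 0.55 = 0.028575
  electrical fault: 0.15 × (1 − 0.39) × 0.91 × 0.20 × 0.13 = 0.0021649
  coupling fatigue: 0.25 × (1 − 0.50) × 0.42 × 0.51 × 0.23 = 0.0061583
Marginal likelihood of the evidence = 0.066298.
P(rotor imbalance | evidence) = 0.0082325 / 0.066298 ≈ 0.124.

0.124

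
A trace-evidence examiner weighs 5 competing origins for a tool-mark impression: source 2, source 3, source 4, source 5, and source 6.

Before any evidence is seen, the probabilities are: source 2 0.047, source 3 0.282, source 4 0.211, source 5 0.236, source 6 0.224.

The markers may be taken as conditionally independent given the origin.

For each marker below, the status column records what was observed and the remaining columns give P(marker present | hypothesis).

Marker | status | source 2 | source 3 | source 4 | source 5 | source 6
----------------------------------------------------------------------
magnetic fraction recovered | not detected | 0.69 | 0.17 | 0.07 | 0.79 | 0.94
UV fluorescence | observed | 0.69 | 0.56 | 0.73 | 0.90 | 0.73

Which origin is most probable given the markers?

source 4

By Bayes' rule with conditional independence, the unnormalized weight for each hypothesis is prior × ∏ likelihoods (using 1 − P(present | H) for each absent marker):
  source 2: 0.047 × (1 − 0.69) × 0.69 = 0.010053
  source 3: 0.282 × (1 − 0.17) × 0.56 = 0.13107
  source 4: 0.211 × (1 − 0.07) × 0.73 = 0.14325
  source 5: 0.236 × (1 − 0.79) × 0.90 = 0.044604
  source 6: 0.224 × (1 − 0.94) × 0.73 = 0.0098112
Marginal likelihood of the evidence = 0.33879.
P(source 2 | evidence) ≈ 0.010053 / 0.33879 ≈ 0.030
P(source 3 | evidence) ≈ 0.13107 / 0.33879 ≈ 0.387
P(source 4 | evidence) ≈ 0.14325 / 0.33879 ≈ 0.423
P(source 5 | evidence) ≈ 0.044604 / 0.33879 ≈ 0.132
P(source 6 | evidence) ≈ 0.0098112 / 0.33879 ≈ 0.029
The largest is 0.423, so source 4 is most probable.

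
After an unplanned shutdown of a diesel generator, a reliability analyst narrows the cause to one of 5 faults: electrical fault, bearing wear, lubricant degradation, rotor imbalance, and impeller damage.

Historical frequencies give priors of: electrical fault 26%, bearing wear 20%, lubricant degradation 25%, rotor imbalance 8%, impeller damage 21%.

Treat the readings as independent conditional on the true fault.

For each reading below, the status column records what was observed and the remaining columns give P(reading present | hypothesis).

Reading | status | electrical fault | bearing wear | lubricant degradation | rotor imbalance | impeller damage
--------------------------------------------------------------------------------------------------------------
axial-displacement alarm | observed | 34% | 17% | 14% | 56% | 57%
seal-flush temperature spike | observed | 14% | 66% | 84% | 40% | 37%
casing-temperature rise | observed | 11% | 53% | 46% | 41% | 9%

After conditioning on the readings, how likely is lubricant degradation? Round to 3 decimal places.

Multiply each prior by the joint likelihood of the reading pattern:
  electrical fault: 0.26 × 0.34 × 0.14 × 0.11 = 0.0013614
  bearing wear: 0.20 × 0.17 × 0.66 × 0.53 = 0.011893
  lubricant degradation: 0.25 × 0.14 × 0.84 × 0.46 = 0.013524
  rotor imbalance: 0.08 × 0.56 × 0.40 × 0.41 = 0.0073472
  impeller damage: 0.21 × 0.57 × 0.37 × 0.09 = 0.003986
Marginal likelihood of the evidence = 0.038112.
P(lubricant degradation | evidence) = 0.013524 / 0.038112 ≈ 0.355.

0.355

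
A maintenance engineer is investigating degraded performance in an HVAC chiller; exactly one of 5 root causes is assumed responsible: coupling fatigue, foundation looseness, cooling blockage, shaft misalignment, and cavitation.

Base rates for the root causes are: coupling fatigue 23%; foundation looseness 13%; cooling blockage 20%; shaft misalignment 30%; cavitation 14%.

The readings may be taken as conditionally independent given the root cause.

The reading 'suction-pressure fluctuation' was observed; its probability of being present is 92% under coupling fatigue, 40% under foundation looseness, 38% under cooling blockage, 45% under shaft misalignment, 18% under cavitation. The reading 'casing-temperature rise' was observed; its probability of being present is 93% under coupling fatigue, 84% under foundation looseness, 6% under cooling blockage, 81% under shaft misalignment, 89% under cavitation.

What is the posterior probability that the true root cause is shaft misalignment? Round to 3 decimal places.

For each hypothesis, the unnormalized posterior weight is prior × product of the reading likelihoods:
  coupling fatigue: 0.23 × 0.92 × 0.93 = 0.19679
  foundation looseness: 0.13 × 0.40 × 0.84 = 0.04368
  cooling blockage: 0.20 × 0.38 × 0.06 = 0.00456
  shaft misalignment: 0.30 × 0.45 × 0.81 = 0.10935
  cavitation: 0.14 × 0.18 × 0.89 = 0.022428
The unnormalized weights sum to 0.37681.
P(shaft misalignment | evidence) = 0.10935 / 0.37681 ≈ 0.290.

0.290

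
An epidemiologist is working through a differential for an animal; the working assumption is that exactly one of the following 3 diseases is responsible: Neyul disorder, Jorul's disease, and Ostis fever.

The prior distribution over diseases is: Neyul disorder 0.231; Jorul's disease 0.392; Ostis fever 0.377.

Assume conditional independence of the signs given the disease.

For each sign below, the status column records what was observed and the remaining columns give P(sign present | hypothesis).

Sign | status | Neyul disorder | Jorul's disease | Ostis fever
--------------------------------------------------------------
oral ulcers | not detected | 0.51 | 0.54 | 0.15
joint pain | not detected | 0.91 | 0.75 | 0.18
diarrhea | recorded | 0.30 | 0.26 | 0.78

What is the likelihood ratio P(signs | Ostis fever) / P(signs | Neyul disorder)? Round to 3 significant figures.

Joint likelihood of the sign pattern under each hypothesis (using 1 − P(present | H) for each absent sign):
  Ostis fever: (1 − 0.15) × (1 − 0.18) × 0.78 = 0.54366
  Neyul disorder: (1 − 0.51) × (1 − 0.91) × 0.30 = 0.01323
Bayes factor = 0.54366 / 0.01323 ≈ 41.1

41.1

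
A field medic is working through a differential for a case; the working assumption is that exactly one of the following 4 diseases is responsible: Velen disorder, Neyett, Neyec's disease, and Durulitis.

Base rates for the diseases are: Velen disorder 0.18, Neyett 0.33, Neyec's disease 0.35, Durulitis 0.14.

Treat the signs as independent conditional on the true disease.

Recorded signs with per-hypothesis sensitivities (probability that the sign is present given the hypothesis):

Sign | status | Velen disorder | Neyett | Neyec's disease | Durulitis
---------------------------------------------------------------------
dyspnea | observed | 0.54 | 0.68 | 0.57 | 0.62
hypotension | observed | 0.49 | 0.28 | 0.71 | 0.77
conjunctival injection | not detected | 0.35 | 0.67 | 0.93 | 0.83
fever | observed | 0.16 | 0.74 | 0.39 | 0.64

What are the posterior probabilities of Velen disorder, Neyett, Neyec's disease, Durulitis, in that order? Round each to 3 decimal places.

0.158, 0.488, 0.123, 0.231

Multiply each prior by the joint likelihood of the sign pattern (using 1 − P(present | H) for each absent sign):
  Velen disorder: 0.18 × 0.54 × 0.49 × (1 − 0.35) × 0.16 = 0.0049533
  Neyett: 0.33 × 0.68 × 0.28 × (1 − 0.67) × 0.74 = 0.015344
  Neyec's disease: 0.35 × 0.57 × 0.71 × (1 − 0.93) × 0.39 = 0.0038669
  Durulitis: 0.14 × 0.62 × 0.77 × (1 − 0.83) × 0.64 = 0.0072718
Marginal likelihood of the evidence = 0.031436.
P(Velen disorder | evidence) = 0.0049533 / 0.031436 ≈ 0.158
P(Neyett | evidence) = 0.015344 / 0.031436 ≈ 0.488
P(Neyec's disease | evidence) = 0.0038669 / 0.031436 ≈ 0.123
P(Durulitis | evidence) = 0.0072718 / 0.031436 ≈ 0.231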